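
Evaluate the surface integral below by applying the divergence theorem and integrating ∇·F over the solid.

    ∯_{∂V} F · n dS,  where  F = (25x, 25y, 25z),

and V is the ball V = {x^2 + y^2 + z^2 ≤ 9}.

By the divergence theorem,

    ∯_{∂V} F · n dS = ∭_V (∇ · F) dV.

Compute the divergence:
    ∇ · F = ∂F_x/∂x + ∂F_y/∂y + ∂F_z/∂z = 25 + 25 + 25 = 75.

In spherical coordinates, x = ρ sin(φ) cos(θ), y = ρ sin(φ) sin(θ), z = ρ cos(φ), dV = ρ^2 sin(φ) dρ dφ dθ, with 0 ≤ ρ ≤ 3, 0 ≤ φ ≤ π, 0 ≤ θ ≤ 2π.

The integrand, after substitution and multiplying by the volume element, becomes (75) · ρ^2 sin(φ), so

    ∭_V (∇·F) dV = ∫_0^{2π} ∫_0^{π} ∫_0^{3} (75) · ρ^2 sin(φ) dρ dφ dθ.

Inner (ρ from 0 to 3): 675sin(φ).
Middle (φ from 0 to π): 1350.
Outer (θ from 0 to 2π): 2700π.

Therefore ∯_{∂V} F · n dS = 2700π.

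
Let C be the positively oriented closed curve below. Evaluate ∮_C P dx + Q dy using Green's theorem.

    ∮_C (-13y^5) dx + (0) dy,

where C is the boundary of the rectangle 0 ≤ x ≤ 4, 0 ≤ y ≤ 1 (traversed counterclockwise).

Green's theorem converts the closed line integral into a double integral over the enclosed region D:

    ∮_C P dx + Q dy = ∬_D (∂Q/∂x - ∂P/∂y) dA.

Here P = -13y^5, Q = 0, so

    ∂Q/∂x = 0,    ∂P/∂y = -65y^4,
    ∂Q/∂x - ∂P/∂y = 65y^4.

D is the region 0 ≤ x ≤ 4, 0 ≤ y ≤ 1. Evaluating the double integral:

    ∬_D (65y^4) dA = ∫_0^{4} ∫_0^{1} (65y^4) dy dx.

Inner (y from 0 to 1): 13.
Outer (x from 0 to 4): 52.

Therefore ∮_C P dx + Q dy = 52.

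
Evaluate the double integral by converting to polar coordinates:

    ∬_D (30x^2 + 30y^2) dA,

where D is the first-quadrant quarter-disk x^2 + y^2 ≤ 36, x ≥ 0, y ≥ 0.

The region D is 0 ≤ r ≤ 6, 0 ≤ θ ≤ π/2 in polar coordinates, where x = r cos(θ), y = r sin(θ), and dA = r dr dθ.

Under the substitution, the integrand becomes 30r^2, so

    ∬_D (30x^2 + 30y^2) dA = ∫_{0}^{π/2} ∫_{0}^{6} (30r^2) · r dr dθ.

Inner integral (in r): ∫_{0}^{6} (30r^2) · r dr = 9720.

Outer integral (in θ): ∫_{0}^{π/2} (9720) dθ = 4860π.

Therefore ∬_D (30x^2 + 30y^2) dA = 4860π.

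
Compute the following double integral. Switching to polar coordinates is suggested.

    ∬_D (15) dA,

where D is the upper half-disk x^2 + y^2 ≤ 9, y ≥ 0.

The region D is 0 ≤ r ≤ 3, 0 ≤ θ ≤ π in polar coordinates, where x = r cos(θ), y = r sin(θ), and dA = r dr dθ.

Under the substitution, the integrand becomes 15, so

    ∬_D (15) dA = ∫_{0}^{π} ∫_{0}^{3} (15) · r dr dθ.

Inner integral (in r): ∫_{0}^{3} (15) · r dr = 135/2.

Outer integral (in θ): ∫_{0}^{π} (135/2) dθ = 135π/2.

Therefore ∬_D (15) dA = 135π/2.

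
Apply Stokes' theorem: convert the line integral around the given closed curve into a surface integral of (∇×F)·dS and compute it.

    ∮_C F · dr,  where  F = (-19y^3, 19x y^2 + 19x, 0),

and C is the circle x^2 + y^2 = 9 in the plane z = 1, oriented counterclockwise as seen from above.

Let S be the flat disk x^2 + y^2 ≤ 9 in the plane z = 1, with upward unit normal n̂ = ẑ. By Stokes' theorem,

    ∮_C F · dr = ∬_S (∇ × F) · n̂ dS = ∬_D (curl F)_z dA,

where D is the disk x^2 + y^2 ≤ 9.

Compute the curl of F = (-19y^3, 19x y^2 + 19x, 0):
    (∇ × F)_x = ∂F_z/∂y - ∂F_y/∂z = 0,
    (∇ × F)_y = ∂F_x/∂z - ∂F_z/∂x = 0,
    (∇ × F)_z = ∂F_y/∂x - ∂F_x/∂y = 76y^2 + 19.

On z = 1, (curl F)_z = 76y^2 + 19.

Convert to polar (x = r cos θ, y = r sin θ, dA = r dr dθ); the integrand becomes 76r^2sin(θ)^2 + 19, so

    ∬_D (curl F)_z dA = ∫_0^{2π} ∫_0^{3} (76r^2sin(θ)^2 + 19) · r dr dθ.

Inner (r from 0 to 3): 1539sin(θ)^2 + 171/2.
Outer (θ from 0 to 2π): 1710π.

Therefore ∮_C F · dr = 1710π.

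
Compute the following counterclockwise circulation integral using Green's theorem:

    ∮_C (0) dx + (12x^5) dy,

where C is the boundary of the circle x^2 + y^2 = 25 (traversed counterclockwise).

Green's theorem converts the closed line integral into a double integral over the enclosed region D:

    ∮_C P dx + Q dy = ∬_D (∂Q/∂x - ∂P/∂y) dA.

Here P = 0, Q = 12x^5, so

    ∂Q/∂x = 60x^4,    ∂P/∂y = 0,
    ∂Q/∂x - ∂P/∂y = 60x^4.

D is the region x^2 + y^2 ≤ 25. Evaluating the double integral:

In polar coordinates (x = r cos θ, y = r sin θ, dA = r dr dθ) the integrand becomes 60r^4cos(θ)^4, so

    ∬_D (60x^4) dA = ∫_0^{2π} ∫_0^{5} (60r^4cos(θ)^4) · r dr dθ.

Inner (r from 0 to 5): 156250cos(θ)^4.
Outer (θ from 0 to 2π): 234375π/2.

Therefore ∮_C P dx + Q dy = 234375π/2.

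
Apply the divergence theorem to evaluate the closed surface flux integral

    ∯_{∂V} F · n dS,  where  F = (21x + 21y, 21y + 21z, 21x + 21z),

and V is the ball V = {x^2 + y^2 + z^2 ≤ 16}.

By the divergence theorem,

    ∯_{∂V} F · n dS = ∭_V (∇ · F) dV.

Compute the divergence:
    ∇ · F = ∂F_x/∂x + ∂F_y/∂y + ∂F_z/∂z = 21 + 21 + 21 = 63.

In spherical coordinates, x = ρ sin(φ) cos(θ), y = ρ sin(φ) sin(θ), z = ρ cos(φ), dV = ρ^2 sin(φ) dρ dφ dθ, with 0 ≤ ρ ≤ 4, 0 ≤ φ ≤ π, 0 ≤ θ ≤ 2π.

The integrand, after substitution and multiplying by the volume element, becomes (63) · ρ^2 sin(φ), so

    ∭_V (∇·F) dV = ∫_0^{2π} ∫_0^{π} ∫_0^{4} (63) · ρ^2 sin(φ) dρ dφ dθ.

Inner (ρ from 0 to 4): 1344sin(φ).
Middle (φ from 0 to π): 2688.
Outer (θ from 0 to 2π): 5376π.

Therefore ∯_{∂V} F · n dS = 5376π.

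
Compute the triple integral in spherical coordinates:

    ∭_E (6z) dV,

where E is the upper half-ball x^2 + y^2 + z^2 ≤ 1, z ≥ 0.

In spherical coordinates, x = ρ sin(φ) cos(θ), y = ρ sin(φ) sin(θ), z = ρ cos(φ), and dV = ρ^2 sin(φ) dρ dφ dθ.

The integrand becomes 6ρ cos(φ), so

    ∭_E (6z) dV = ∫_{0}^{2π} ∫_{0}^{π/2} ∫_{0}^{1} (6ρ cos(φ)) · ρ^2 sin(φ) dρ dφ dθ.

Inner (ρ): 3sin(2φ)/4.
Middle (φ): 3/4.
Outer (θ): 3π/2.

Therefore the triple integral equals 3π/2.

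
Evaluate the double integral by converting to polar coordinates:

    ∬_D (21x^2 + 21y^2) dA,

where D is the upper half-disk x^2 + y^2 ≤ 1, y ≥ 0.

The region D is 0 ≤ r ≤ 1, 0 ≤ θ ≤ π in polar coordinates, where x = r cos(θ), y = r sin(θ), and dA = r dr dθ.

Under the substitution, the integrand becomes 21r^2, so

    ∬_D (21x^2 + 21y^2) dA = ∫_{0}^{π} ∫_{0}^{1} (21r^2) · r dr dθ.

Inner integral (in r): ∫_{0}^{1} (21r^2) · r dr = 21/4.

Outer integral (in θ): ∫_{0}^{π} (21/4) dθ = 21π/4.

Therefore ∬_D (21x^2 + 21y^2) dA = 21π/4.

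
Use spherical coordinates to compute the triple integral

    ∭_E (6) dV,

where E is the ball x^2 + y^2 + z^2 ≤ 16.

In spherical coordinates, x = ρ sin(φ) cos(θ), y = ρ sin(φ) sin(θ), z = ρ cos(φ), and dV = ρ^2 sin(φ) dρ dφ dθ.

The integrand becomes 6, so

    ∭_E (6) dV = ∫_{0}^{2π} ∫_{0}^{π} ∫_{0}^{4} (6) · ρ^2 sin(φ) dρ dφ dθ.

Inner (ρ): 128sin(φ).
Middle (φ): 256.
Outer (θ): 512π.

Therefore the triple integral equals 512π.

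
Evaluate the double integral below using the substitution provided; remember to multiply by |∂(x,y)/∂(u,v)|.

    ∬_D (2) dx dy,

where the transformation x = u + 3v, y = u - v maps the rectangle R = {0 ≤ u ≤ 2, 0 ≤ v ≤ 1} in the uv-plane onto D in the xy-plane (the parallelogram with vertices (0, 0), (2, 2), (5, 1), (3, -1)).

Compute the Jacobian determinant of (x, y) with respect to (u, v):

    ∂(x,y)/∂(u,v) = | 1  3 | = (1)(-1) - (3)(1) = -4.
                   | 1  -1 |

Its absolute value is |J| = 4 (the area scaling factor).

Substituting x = u + 3v, y = u - v into the integrand,

    2 → 2,

so the integral becomes

    ∬_R (2) · |J| du dv = ∫_0^2 ∫_0^1 (8) dv du.

Inner (v): 8.
Outer (u): 16.

Therefore ∬_D (2) dx dy = 16.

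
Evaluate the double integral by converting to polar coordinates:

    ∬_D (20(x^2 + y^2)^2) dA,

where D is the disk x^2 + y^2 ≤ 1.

The region D is 0 ≤ r ≤ 1, 0 ≤ θ ≤ 2π in polar coordinates, where x = r cos(θ), y = r sin(θ), and dA = r dr dθ.

Under the substitution, the integrand becomes 20r^4, so

    ∬_D (20(x^2 + y^2)^2) dA = ∫_{0}^{2π} ∫_{0}^{1} (20r^4) · r dr dθ.

Inner integral (in r): ∫_{0}^{1} (20r^4) · r dr = 10/3.

Outer integral (in θ): ∫_{0}^{2π} (10/3) dθ = 20π/3.

Therefore ∬_D (20(x^2 + y^2)^2) dA = 20π/3.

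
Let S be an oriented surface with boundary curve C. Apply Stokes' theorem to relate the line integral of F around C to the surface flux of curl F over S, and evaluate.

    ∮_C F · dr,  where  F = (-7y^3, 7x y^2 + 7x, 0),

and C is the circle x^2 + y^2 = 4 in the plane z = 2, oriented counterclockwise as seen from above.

Let S be the flat disk x^2 + y^2 ≤ 4 in the plane z = 2, with upward unit normal n̂ = ẑ. By Stokes' theorem,

    ∮_C F · dr = ∬_S (∇ × F) · n̂ dS = ∬_D (curl F)_z dA,

where D is the disk x^2 + y^2 ≤ 4.

Compute the curl of F = (-7y^3, 7x y^2 + 7x, 0):
    (∇ × F)_x = ∂F_z/∂y - ∂F_y/∂z = 0,
    (∇ × F)_y = ∂F_x/∂z - ∂F_z/∂x = 0,
    (∇ × F)_z = ∂F_y/∂x - ∂F_x/∂y = 28y^2 + 7.

On z = 2, (curl F)_z = 28y^2 + 7.

Convert to polar (x = r cos θ, y = r sin θ, dA = r dr dθ); the integrand becomes 28r^2sin(θ)^2 + 7, so

    ∬_D (curl F)_z dA = ∫_0^{2π} ∫_0^{2} (28r^2sin(θ)^2 + 7) · r dr dθ.

Inner (r from 0 to 2): 112sin(θ)^2 + 14.
Outer (θ from 0 to 2π): 140π.

Therefore ∮_C F · dr = 140π.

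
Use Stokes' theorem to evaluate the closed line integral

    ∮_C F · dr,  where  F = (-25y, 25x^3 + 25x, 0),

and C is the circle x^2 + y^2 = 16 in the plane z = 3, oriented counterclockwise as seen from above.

Let S be the flat disk x^2 + y^2 ≤ 16 in the plane z = 3, with upward unit normal n̂ = ẑ. By Stokes' theorem,

    ∮_C F · dr = ∬_S (∇ × F) · n̂ dS = ∬_D (curl F)_z dA,

where D is the disk x^2 + y^2 ≤ 16.

Compute the curl of F = (-25y, 25x^3 + 25x, 0):
    (∇ × F)_x = ∂F_z/∂y - ∂F_y/∂z = 0,
    (∇ × F)_y = ∂F_x/∂z - ∂F_z/∂x = 0,
    (∇ × F)_z = ∂F_y/∂x - ∂F_x/∂y = 75x^2 + 50.

On z = 3, (curl F)_z = 75x^2 + 50.

Convert to polar (x = r cos θ, y = r sin θ, dA = r dr dθ); the integrand becomes 75r^2cos(θ)^2 + 50, so

    ∬_D (curl F)_z dA = ∫_0^{2π} ∫_0^{4} (75r^2cos(θ)^2 + 50) · r dr dθ.

Inner (r from 0 to 4): 4800cos(θ)^2 + 400.
Outer (θ from 0 to 2π): 5600π.

Therefore ∮_C F · dr = 5600π.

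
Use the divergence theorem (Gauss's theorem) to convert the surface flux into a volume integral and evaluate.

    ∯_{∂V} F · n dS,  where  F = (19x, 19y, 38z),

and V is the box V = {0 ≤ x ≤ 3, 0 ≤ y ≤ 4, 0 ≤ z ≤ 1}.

By the divergence theorem,

    ∯_{∂V} F · n dS = ∭_V (∇ · F) dV.

Compute the divergence:
    ∇ · F = ∂F_x/∂x + ∂F_y/∂y + ∂F_z/∂z = 19 + 19 + 38 = 76.

V is a rectangular box, so dV = dx dy dz with 0 ≤ x ≤ 3, 0 ≤ y ≤ 4, 0 ≤ z ≤ 1.

Integrate (76) over V as an iterated integral:

    ∭_V (∇·F) dV = ∫_0^{3} ∫_0^{4} ∫_0^{1} (76) dz dy dx.

Inner (z from 0 to 1): 76.
Middle (y from 0 to 4): 304.
Outer (x from 0 to 3): 912.

Therefore ∯_{∂V} F · n dS = 912.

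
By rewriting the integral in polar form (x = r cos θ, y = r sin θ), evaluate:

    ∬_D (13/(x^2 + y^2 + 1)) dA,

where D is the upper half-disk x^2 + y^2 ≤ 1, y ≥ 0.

The region D is 0 ≤ r ≤ 1, 0 ≤ θ ≤ π in polar coordinates, where x = r cos(θ), y = r sin(θ), and dA = r dr dθ.

Under the substitution, the integrand becomes 13/(r^2 + 1), so

    ∬_D (13/(x^2 + y^2 + 1)) dA = ∫_{0}^{π} ∫_{0}^{1} (13/(r^2 + 1)) · r dr dθ.

Inner integral (in r): ∫_{0}^{1} (13/(r^2 + 1)) · r dr = 13log(2)/2.

Outer integral (in θ): ∫_{0}^{π} (13log(2)/2) dθ = 13π log(2)/2.

Therefore ∬_D (13/(x^2 + y^2 + 1)) dA = 13π log(2)/2.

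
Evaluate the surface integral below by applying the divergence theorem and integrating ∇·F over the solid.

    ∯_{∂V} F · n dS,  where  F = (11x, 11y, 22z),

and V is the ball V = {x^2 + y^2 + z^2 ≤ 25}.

By the divergence theorem,

    ∯_{∂V} F · n dS = ∭_V (∇ · F) dV.

Compute the divergence:
    ∇ · F = ∂F_x/∂x + ∂F_y/∂y + ∂F_z/∂z = 11 + 11 + 22 = 44.

In spherical coordinates, x = ρ sin(φ) cos(θ), y = ρ sin(φ) sin(θ), z = ρ cos(φ), dV = ρ^2 sin(φ) dρ dφ dθ, with 0 ≤ ρ ≤ 5, 0 ≤ φ ≤ π, 0 ≤ θ ≤ 2π.

The integrand, after substitution and multiplying by the volume element, becomes (44) · ρ^2 sin(φ), so

    ∭_V (∇·F) dV = ∫_0^{2π} ∫_0^{π} ∫_0^{5} (44) · ρ^2 sin(φ) dρ dφ dθ.

Inner (ρ from 0 to 5): 5500sin(φ)/3.
Middle (φ from 0 to π): 11000/3.
Outer (θ from 0 to 2π): 22000π/3.

Therefore ∯_{∂V} F · n dS = 22000π/3.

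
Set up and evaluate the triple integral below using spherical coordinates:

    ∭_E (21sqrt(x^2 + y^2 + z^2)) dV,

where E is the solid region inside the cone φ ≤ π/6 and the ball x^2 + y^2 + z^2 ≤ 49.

In spherical coordinates, x = ρ sin(φ) cos(θ), y = ρ sin(φ) sin(θ), z = ρ cos(φ), and dV = ρ^2 sin(φ) dρ dφ dθ.

The integrand becomes 21ρ, so

    ∭_E (21sqrt(x^2 + y^2 + z^2)) dV = ∫_{0}^{2π} ∫_{0}^{π/6} ∫_{0}^{7} (21ρ) · ρ^2 sin(φ) dρ dφ dθ.

Inner (ρ): 50421sin(φ)/4.
Middle (φ): 50421/4 - 50421sqrt(3)/8.
Outer (θ): 50421π (2 - sqrt(3))/4.

Therefore the triple integral equals 50421π (2 - sqrt(3))/4.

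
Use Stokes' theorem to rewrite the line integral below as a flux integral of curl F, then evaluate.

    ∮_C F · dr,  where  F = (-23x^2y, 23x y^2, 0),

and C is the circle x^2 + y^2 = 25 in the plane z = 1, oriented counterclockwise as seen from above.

Let S be the flat disk x^2 + y^2 ≤ 25 in the plane z = 1, with upward unit normal n̂ = ẑ. By Stokes' theorem,

    ∮_C F · dr = ∬_S (∇ × F) · n̂ dS = ∬_D (curl F)_z dA,

where D is the disk x^2 + y^2 ≤ 25.

Compute the curl of F = (-23x^2y, 23x y^2, 0):
    (∇ × F)_x = ∂F_z/∂y - ∂F_y/∂z = 0,
    (∇ × F)_y = ∂F_x/∂z - ∂F_z/∂x = 0,
    (∇ × F)_z = ∂F_y/∂x - ∂F_x/∂y = 23x^2 + 23y^2.

On z = 1, (curl F)_z = 23x^2 + 23y^2.

Convert to polar (x = r cos θ, y = r sin θ, dA = r dr dθ); the integrand becomes 23r^2, so

    ∬_D (curl F)_z dA = ∫_0^{2π} ∫_0^{5} (23r^2) · r dr dθ.

Inner (r from 0 to 5): 14375/4.
Outer (θ from 0 to 2π): 14375π/2.

Therefore ∮_C F · dr = 14375π/2.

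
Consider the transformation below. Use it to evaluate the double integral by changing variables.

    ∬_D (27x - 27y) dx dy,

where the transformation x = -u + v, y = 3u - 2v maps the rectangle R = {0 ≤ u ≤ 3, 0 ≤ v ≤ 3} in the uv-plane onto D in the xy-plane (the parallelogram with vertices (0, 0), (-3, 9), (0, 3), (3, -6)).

Compute the Jacobian determinant of (x, y) with respect to (u, v):

    ∂(x,y)/∂(u,v) = | -1  1 | = (-1)(-2) - (1)(3) = -1.
                   | 3  -2 |

Its absolute value is |J| = 1 (the area scaling factor).

Substituting x = -u + v, y = 3u - 2v into the integrand,

    27x - 27y → -108u + 81v,

so the integral becomes

    ∬_R (-108u + 81v) · |J| du dv = ∫_0^3 ∫_0^3 (-108u + 81v) dv du.

Inner (v): 729/2 - 324u.
Outer (u): -729/2.

Therefore ∬_D (27x - 27y) dx dy = -729/2.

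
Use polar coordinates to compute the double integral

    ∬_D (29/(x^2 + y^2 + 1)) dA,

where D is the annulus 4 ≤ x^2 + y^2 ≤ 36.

The region D is 2 ≤ r ≤ 6, 0 ≤ θ ≤ 2π in polar coordinates, where x = r cos(θ), y = r sin(θ), and dA = r dr dθ.

Under the substitution, the integrand becomes 29/(r^2 + 1), so

    ∬_D (29/(x^2 + y^2 + 1)) dA = ∫_{0}^{2π} ∫_{2}^{6} (29/(r^2 + 1)) · r dr dθ.

Inner integral (in r): ∫_{2}^{6} (29/(r^2 + 1)) · r dr = log(9012061295995008299689sqrt(185)/30517578125).

Outer integral (in θ): ∫_{0}^{2π} (log(9012061295995008299689sqrt(185)/30517578125)) dθ = log((9012061295995008299689sqrt(185)/30517578125)^(2π)).

Therefore ∬_D (29/(x^2 + y^2 + 1)) dA = log((9012061295995008299689sqrt(185)/30517578125)^(2π)).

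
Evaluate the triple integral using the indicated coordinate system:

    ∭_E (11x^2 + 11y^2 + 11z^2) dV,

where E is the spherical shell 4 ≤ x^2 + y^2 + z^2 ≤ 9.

In spherical coordinates, x = ρ sin(φ) cos(θ), y = ρ sin(φ) sin(θ), z = ρ cos(φ), and dV = ρ^2 sin(φ) dρ dφ dθ.

The integrand becomes 11ρ^2, so

    ∭_E (11x^2 + 11y^2 + 11z^2) dV = ∫_{0}^{2π} ∫_{0}^{π} ∫_{2}^{3} (11ρ^2) · ρ^2 sin(φ) dρ dφ dθ.

Inner (ρ): 2321sin(φ)/5.
Middle (φ): 4642/5.
Outer (θ): 9284π/5.

Therefore the triple integral equals 9284π/5.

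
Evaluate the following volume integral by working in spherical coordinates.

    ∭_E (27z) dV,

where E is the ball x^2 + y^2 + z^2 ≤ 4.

In spherical coordinates, x = ρ sin(φ) cos(θ), y = ρ sin(φ) sin(θ), z = ρ cos(φ), and dV = ρ^2 sin(φ) dρ dφ dθ.

The integrand becomes 27ρ cos(φ), so

    ∭_E (27z) dV = ∫_{0}^{2π} ∫_{0}^{π} ∫_{0}^{2} (27ρ cos(φ)) · ρ^2 sin(φ) dρ dφ dθ.

Inner (ρ): 54sin(2φ).
Middle (φ): 0.
Outer (θ): 0.

Therefore the triple integral equals 0.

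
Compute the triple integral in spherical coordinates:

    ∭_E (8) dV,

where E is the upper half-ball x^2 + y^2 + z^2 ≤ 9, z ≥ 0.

In spherical coordinates, x = ρ sin(φ) cos(θ), y = ρ sin(φ) sin(θ), z = ρ cos(φ), and dV = ρ^2 sin(φ) dρ dφ dθ.

The integrand becomes 8, so

    ∭_E (8) dV = ∫_{0}^{2π} ∫_{0}^{π/2} ∫_{0}^{3} (8) · ρ^2 sin(φ) dρ dφ dθ.

Inner (ρ): 72sin(φ).
Middle (φ): 72.
Outer (θ): 144π.

Therefore the triple integral equals 144π.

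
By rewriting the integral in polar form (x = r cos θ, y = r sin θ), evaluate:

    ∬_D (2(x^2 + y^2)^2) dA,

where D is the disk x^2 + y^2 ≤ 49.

The region D is 0 ≤ r ≤ 7, 0 ≤ θ ≤ 2π in polar coordinates, where x = r cos(θ), y = r sin(θ), and dA = r dr dθ.

Under the substitution, the integrand becomes 2r^4, so

    ∬_D (2(x^2 + y^2)^2) dA = ∫_{0}^{2π} ∫_{0}^{7} (2r^4) · r dr dθ.

Inner integral (in r): ∫_{0}^{7} (2r^4) · r dr = 117649/3.

Outer integral (in θ): ∫_{0}^{2π} (117649/3) dθ = 235298π/3.

Therefore ∬_D (2(x^2 + y^2)^2) dA = 235298π/3.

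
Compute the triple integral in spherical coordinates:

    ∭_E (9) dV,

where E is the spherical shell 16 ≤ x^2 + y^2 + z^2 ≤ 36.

In spherical coordinates, x = ρ sin(φ) cos(θ), y = ρ sin(φ) sin(θ), z = ρ cos(φ), and dV = ρ^2 sin(φ) dρ dφ dθ.

The integrand becomes 9, so

    ∭_E (9) dV = ∫_{0}^{2π} ∫_{0}^{π} ∫_{4}^{6} (9) · ρ^2 sin(φ) dρ dφ dθ.

Inner (ρ): 456sin(φ).
Middle (φ): 912.
Outer (θ): 1824π.

Therefore the triple integral equals 1824π.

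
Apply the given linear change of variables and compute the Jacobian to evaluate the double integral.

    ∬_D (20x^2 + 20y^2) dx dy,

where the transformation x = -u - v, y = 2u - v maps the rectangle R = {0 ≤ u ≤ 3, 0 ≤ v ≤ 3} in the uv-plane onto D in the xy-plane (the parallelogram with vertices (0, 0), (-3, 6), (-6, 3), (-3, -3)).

Compute the Jacobian determinant of (x, y) with respect to (u, v):

    ∂(x,y)/∂(u,v) = | -1  -1 | = (-1)(-1) - (-1)(2) = 3.
                   | 2  -1 |

Its absolute value is |J| = 3 (the area scaling factor).

Substituting x = -u - v, y = 2u - v into the integrand,

    20x^2 + 20y^2 → 100u^2 - 40u v + 40v^2,

so the integral becomes

    ∬_R (100u^2 - 40u v + 40v^2) · |J| du dv = ∫_0^3 ∫_0^3 (300u^2 - 120u v + 120v^2) dv du.

Inner (v): 900u^2 - 540u + 1080.
Outer (u): 8910.

Therefore ∬_D (20x^2 + 20y^2) dx dy = 8910.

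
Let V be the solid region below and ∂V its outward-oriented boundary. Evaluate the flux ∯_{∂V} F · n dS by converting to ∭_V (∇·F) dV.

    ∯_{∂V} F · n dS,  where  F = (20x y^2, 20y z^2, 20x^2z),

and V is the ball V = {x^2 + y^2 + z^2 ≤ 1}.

By the divergence theorem,

    ∯_{∂V} F · n dS = ∭_V (∇ · F) dV.

Compute the divergence:
    ∇ · F = ∂F_x/∂x + ∂F_y/∂y + ∂F_z/∂z = 20y^2 + 20z^2 + 20x^2 = 20x^2 + 20y^2 + 20z^2.

In spherical coordinates, x = ρ sin(φ) cos(θ), y = ρ sin(φ) sin(θ), z = ρ cos(φ), dV = ρ^2 sin(φ) dρ dφ dθ, with 0 ≤ ρ ≤ 1, 0 ≤ φ ≤ π, 0 ≤ θ ≤ 2π.

The integrand, after substitution and multiplying by the volume element, becomes (20ρ^2) · ρ^2 sin(φ), so

    ∭_V (∇·F) dV = ∫_0^{2π} ∫_0^{π} ∫_0^{1} (20ρ^2) · ρ^2 sin(φ) dρ dφ dθ.

Inner (ρ from 0 to 1): 4sin(φ).
Middle (φ from 0 to π): 8.
Outer (θ from 0 to 2π): 16π.

Therefore ∯_{∂V} F · n dS = 16π.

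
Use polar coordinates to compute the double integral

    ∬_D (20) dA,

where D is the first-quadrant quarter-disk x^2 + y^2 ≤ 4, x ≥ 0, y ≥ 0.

The region D is 0 ≤ r ≤ 2, 0 ≤ θ ≤ π/2 in polar coordinates, where x = r cos(θ), y = r sin(θ), and dA = r dr dθ.

Under the substitution, the integrand becomes 20, so

    ∬_D (20) dA = ∫_{0}^{π/2} ∫_{0}^{2} (20) · r dr dθ.

Inner integral (in r): ∫_{0}^{2} (20) · r dr = 40.

Outer integral (in θ): ∫_{0}^{π/2} (40) dθ = 20π.

Therefore ∬_D (20) dA = 20π.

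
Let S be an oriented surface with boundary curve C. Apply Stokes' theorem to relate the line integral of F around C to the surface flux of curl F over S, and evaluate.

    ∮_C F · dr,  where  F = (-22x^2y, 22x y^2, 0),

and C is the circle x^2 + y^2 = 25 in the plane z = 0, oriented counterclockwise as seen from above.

Let S be the flat disk x^2 + y^2 ≤ 25 in the plane z = 0, with upward unit normal n̂ = ẑ. By Stokes' theorem,

    ∮_C F · dr = ∬_S (∇ × F) · n̂ dS = ∬_D (curl F)_z dA,

where D is the disk x^2 + y^2 ≤ 25.

Compute the curl of F = (-22x^2y, 22x y^2, 0):
    (∇ × F)_x = ∂F_z/∂y - ∂F_y/∂z = 0,
    (∇ × F)_y = ∂F_x/∂z - ∂F_z/∂x = 0,
    (∇ × F)_z = ∂F_y/∂x - ∂F_x/∂y = 22x^2 + 22y^2.

On z = 0, (curl F)_z = 22x^2 + 22y^2.

Convert to polar (x = r cos θ, y = r sin θ, dA = r dr dθ); the integrand becomes 22r^2, so

    ∬_D (curl F)_z dA = ∫_0^{2π} ∫_0^{5} (22r^2) · r dr dθ.

Inner (r from 0 to 5): 6875/2.
Outer (θ from 0 to 2π): 6875π.

Therefore ∮_C F · dr = 6875π.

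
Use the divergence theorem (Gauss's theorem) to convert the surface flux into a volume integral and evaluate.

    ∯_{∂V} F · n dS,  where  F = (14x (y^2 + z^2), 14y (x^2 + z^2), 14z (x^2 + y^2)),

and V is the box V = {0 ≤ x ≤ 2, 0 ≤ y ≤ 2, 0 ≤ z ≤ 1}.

By the divergence theorem,

    ∯_{∂V} F · n dS = ∭_V (∇ · F) dV.

Compute the divergence:
    ∇ · F = ∂F_x/∂x + ∂F_y/∂y + ∂F_z/∂z = 14y^2 + 14z^2 + 14x^2 + 14z^2 + 14x^2 + 14y^2 = 28x^2 + 28y^2 + 28z^2.

V is a rectangular box, so dV = dx dy dz with 0 ≤ x ≤ 2, 0 ≤ y ≤ 2, 0 ≤ z ≤ 1.

Integrate (28x^2 + 28y^2 + 28z^2) over V as an iterated integral:

    ∭_V (∇·F) dV = ∫_0^{2} ∫_0^{2} ∫_0^{1} (28x^2 + 28y^2 + 28z^2) dz dy dx.

Inner (z from 0 to 1): 28x^2 + 28y^2 + 28/3.
Middle (y from 0 to 2): 56x^2 + 280/3.
Outer (x from 0 to 2): 336.

Therefore ∯_{∂V} F · n dS = 336.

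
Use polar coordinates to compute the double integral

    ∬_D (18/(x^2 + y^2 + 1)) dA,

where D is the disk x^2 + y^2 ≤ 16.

The region D is 0 ≤ r ≤ 4, 0 ≤ θ ≤ 2π in polar coordinates, where x = r cos(θ), y = r sin(θ), and dA = r dr dθ.

Under the substitution, the integrand becomes 18/(r^2 + 1), so

    ∬_D (18/(x^2 + y^2 + 1)) dA = ∫_{0}^{2π} ∫_{0}^{4} (18/(r^2 + 1)) · r dr dθ.

Inner integral (in r): ∫_{0}^{4} (18/(r^2 + 1)) · r dr = log(118587876497).

Outer integral (in θ): ∫_{0}^{2π} (log(118587876497)) dθ = 18π log(17).

Therefore ∬_D (18/(x^2 + y^2 + 1)) dA = 18π log(17).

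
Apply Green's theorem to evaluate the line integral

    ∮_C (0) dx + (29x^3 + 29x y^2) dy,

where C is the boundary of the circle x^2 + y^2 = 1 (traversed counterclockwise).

Green's theorem converts the closed line integral into a double integral over the enclosed region D:

    ∮_C P dx + Q dy = ∬_D (∂Q/∂x - ∂P/∂y) dA.

Here P = 0, Q = 29x^3 + 29x y^2, so

    ∂Q/∂x = 87x^2 + 29y^2,    ∂P/∂y = 0,
    ∂Q/∂x - ∂P/∂y = 87x^2 + 29y^2.

D is the region x^2 + y^2 ≤ 1. Evaluating the double integral:

In polar coordinates (x = r cos θ, y = r sin θ, dA = r dr dθ) the integrand becomes 29r^2(cos(2θ) + 2), so

    ∬_D (87x^2 + 29y^2) dA = ∫_0^{2π} ∫_0^{1} (29r^2(cos(2θ) + 2)) · r dr dθ.

Inner (r from 0 to 1): 29cos(2θ)/4 + 29/2.
Outer (θ from 0 to 2π): 29π.

Therefore ∮_C P dx + Q dy = 29π.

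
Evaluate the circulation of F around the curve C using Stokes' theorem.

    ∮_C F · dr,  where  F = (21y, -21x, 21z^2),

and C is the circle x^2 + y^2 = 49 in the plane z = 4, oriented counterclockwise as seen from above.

Let S be the flat disk x^2 + y^2 ≤ 49 in the plane z = 4, with upward unit normal n̂ = ẑ. By Stokes' theorem,

    ∮_C F · dr = ∬_S (∇ × F) · n̂ dS = ∬_D (curl F)_z dA,

where D is the disk x^2 + y^2 ≤ 49.

Compute the curl of F = (21y, -21x, 21z^2):
    (∇ × F)_x = ∂F_z/∂y - ∂F_y/∂z = 0,
    (∇ × F)_y = ∂F_x/∂z - ∂F_z/∂x = 0,
    (∇ × F)_z = ∂F_y/∂x - ∂F_x/∂y = -42.

On z = 4, (curl F)_z = -42.

Convert to polar (x = r cos θ, y = r sin θ, dA = r dr dθ); the integrand becomes -42, so

    ∬_D (curl F)_z dA = ∫_0^{2π} ∫_0^{7} (-42) · r dr dθ.

Inner (r from 0 to 7): -1029.
Outer (θ from 0 to 2π): -2058π.

Therefore ∮_C F · dr = -2058π.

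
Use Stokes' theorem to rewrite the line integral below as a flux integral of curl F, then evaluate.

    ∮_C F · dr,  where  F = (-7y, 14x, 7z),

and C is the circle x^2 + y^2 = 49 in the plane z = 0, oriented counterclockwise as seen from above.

Let S be the flat disk x^2 + y^2 ≤ 49 in the plane z = 0, with upward unit normal n̂ = ẑ. By Stokes' theorem,

    ∮_C F · dr = ∬_S (∇ × F) · n̂ dS = ∬_D (curl F)_z dA,

where D is the disk x^2 + y^2 ≤ 49.

Compute the curl of F = (-7y, 14x, 7z):
    (∇ × F)_x = ∂F_z/∂y - ∂F_y/∂z = 0,
    (∇ × F)_y = ∂F_x/∂z - ∂F_z/∂x = 0,
    (∇ × F)_z = ∂F_y/∂x - ∂F_x/∂y = 21.

On z = 0, (curl F)_z = 21.

Convert to polar (x = r cos θ, y = r sin θ, dA = r dr dθ); the integrand becomes 21, so

    ∬_D (curl F)_z dA = ∫_0^{2π} ∫_0^{7} (21) · r dr dθ.

Inner (r from 0 to 7): 1029/2.
Outer (θ from 0 to 2π): 1029π.

Therefore ∮_C F · dr = 1029π.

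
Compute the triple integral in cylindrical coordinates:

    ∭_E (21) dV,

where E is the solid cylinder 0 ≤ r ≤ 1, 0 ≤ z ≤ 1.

In cylindrical coordinates, x = r cos(θ), y = r sin(θ), z = z, and dV = r dr dθ dz.

The integrand becomes 21, so

    ∭_E (21) dV = ∫_{0}^{2π} ∫_{0}^{1} ∫_{0}^{1} (21) · r dz dr dθ.

Inner (z): 21r.
Middle (r from 0 to 1): 21/2.
Outer (θ): 21π.

Therefore the triple integral equals 21π.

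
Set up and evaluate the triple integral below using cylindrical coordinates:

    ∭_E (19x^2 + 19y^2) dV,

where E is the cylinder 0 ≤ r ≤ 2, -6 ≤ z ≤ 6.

In cylindrical coordinates, x = r cos(θ), y = r sin(θ), z = z, and dV = r dr dθ dz.

The integrand becomes 19r^2, so

    ∭_E (19x^2 + 19y^2) dV = ∫_{0}^{2π} ∫_{0}^{2} ∫_{-6}^{6} (19r^2) · r dz dr dθ.

Inner (z): 228r^3.
Middle (r from 0 to 2): 912.
Outer (θ): 1824π.

Therefore the triple integral equals 1824π.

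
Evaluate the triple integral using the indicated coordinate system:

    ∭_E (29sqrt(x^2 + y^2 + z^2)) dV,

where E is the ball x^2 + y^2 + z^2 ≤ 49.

In spherical coordinates, x = ρ sin(φ) cos(θ), y = ρ sin(φ) sin(θ), z = ρ cos(φ), and dV = ρ^2 sin(φ) dρ dφ dθ.

The integrand becomes 29ρ, so

    ∭_E (29sqrt(x^2 + y^2 + z^2)) dV = ∫_{0}^{2π} ∫_{0}^{π} ∫_{0}^{7} (29ρ) · ρ^2 sin(φ) dρ dφ dθ.

Inner (ρ): 69629sin(φ)/4.
Middle (φ): 69629/2.
Outer (θ): 69629π.

Therefore the triple integral equals 69629π.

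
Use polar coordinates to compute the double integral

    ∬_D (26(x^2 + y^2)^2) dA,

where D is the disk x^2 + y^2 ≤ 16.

The region D is 0 ≤ r ≤ 4, 0 ≤ θ ≤ 2π in polar coordinates, where x = r cos(θ), y = r sin(θ), and dA = r dr dθ.

Under the substitution, the integrand becomes 26r^4, so

    ∬_D (26(x^2 + y^2)^2) dA = ∫_{0}^{2π} ∫_{0}^{4} (26r^4) · r dr dθ.

Inner integral (in r): ∫_{0}^{4} (26r^4) · r dr = 53248/3.

Outer integral (in θ): ∫_{0}^{2π} (53248/3) dθ = 106496π/3.

Therefore ∬_D (26(x^2 + y^2)^2) dA = 106496π/3.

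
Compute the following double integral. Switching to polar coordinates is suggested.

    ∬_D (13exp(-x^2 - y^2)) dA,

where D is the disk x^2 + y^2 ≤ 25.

The region D is 0 ≤ r ≤ 5, 0 ≤ θ ≤ 2π in polar coordinates, where x = r cos(θ), y = r sin(θ), and dA = r dr dθ.

Under the substitution, the integrand becomes 13exp(-r^2), so

    ∬_D (13exp(-x^2 - y^2)) dA = ∫_{0}^{2π} ∫_{0}^{5} (13exp(-r^2)) · r dr dθ.

Inner integral (in r): ∫_{0}^{5} (13exp(-r^2)) · r dr = 13/2 - 13exp(-25)/2.

Outer integral (in θ): ∫_{0}^{2π} (13/2 - 13exp(-25)/2) dθ = -13π exp(-25) + 13π.

Therefore ∬_D (13exp(-x^2 - y^2)) dA = -13π exp(-25) + 13π.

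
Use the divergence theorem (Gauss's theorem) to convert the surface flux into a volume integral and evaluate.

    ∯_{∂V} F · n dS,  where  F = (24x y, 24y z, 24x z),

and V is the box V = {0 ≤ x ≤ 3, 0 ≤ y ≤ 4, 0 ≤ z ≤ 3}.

By the divergence theorem,

    ∯_{∂V} F · n dS = ∭_V (∇ · F) dV.

Compute the divergence:
    ∇ · F = ∂F_x/∂x + ∂F_y/∂y + ∂F_z/∂z = 24y + 24z + 24x = 24x + 24y + 24z.

V is a rectangular box, so dV = dx dy dz with 0 ≤ x ≤ 3, 0 ≤ y ≤ 4, 0 ≤ z ≤ 3.

Integrate (24x + 24y + 24z) over V as an iterated integral:

    ∭_V (∇·F) dV = ∫_0^{3} ∫_0^{4} ∫_0^{3} (24x + 24y + 24z) dz dy dx.

Inner (z from 0 to 3): 72x + 72y + 108.
Middle (y from 0 to 4): 288x + 1008.
Outer (x from 0 to 3): 4320.

Therefore ∯_{∂V} F · n dS = 4320.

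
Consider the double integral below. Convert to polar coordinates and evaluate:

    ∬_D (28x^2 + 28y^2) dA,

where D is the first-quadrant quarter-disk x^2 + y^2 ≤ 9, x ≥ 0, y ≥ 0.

The region D is 0 ≤ r ≤ 3, 0 ≤ θ ≤ π/2 in polar coordinates, where x = r cos(θ), y = r sin(θ), and dA = r dr dθ.

Under the substitution, the integrand becomes 28r^2, so

    ∬_D (28x^2 + 28y^2) dA = ∫_{0}^{π/2} ∫_{0}^{3} (28r^2) · r dr dθ.

Inner integral (in r): ∫_{0}^{3} (28r^2) · r dr = 567.

Outer integral (in θ): ∫_{0}^{π/2} (567) dθ = 567π/2.

Therefore ∬_D (28x^2 + 28y^2) dA = 567π/2.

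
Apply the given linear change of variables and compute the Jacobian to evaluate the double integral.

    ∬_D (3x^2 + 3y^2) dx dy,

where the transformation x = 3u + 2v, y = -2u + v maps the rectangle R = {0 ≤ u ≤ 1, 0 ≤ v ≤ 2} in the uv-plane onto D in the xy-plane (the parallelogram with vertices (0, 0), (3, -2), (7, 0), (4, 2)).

Compute the Jacobian determinant of (x, y) with respect to (u, v):

    ∂(x,y)/∂(u,v) = | 3  2 | = (3)(1) - (2)(-2) = 7.
                   | -2  1 |

Its absolute value is |J| = 7 (the area scaling factor).

Substituting x = 3u + 2v, y = -2u + v into the integrand,

    3x^2 + 3y^2 → 39u^2 + 24u v + 15v^2,

so the integral becomes

    ∬_R (39u^2 + 24u v + 15v^2) · |J| du dv = ∫_0^1 ∫_0^2 (273u^2 + 168u v + 105v^2) dv du.

Inner (v): 546u^2 + 336u + 280.
Outer (u): 630.

Therefore ∬_D (3x^2 + 3y^2) dx dy = 630.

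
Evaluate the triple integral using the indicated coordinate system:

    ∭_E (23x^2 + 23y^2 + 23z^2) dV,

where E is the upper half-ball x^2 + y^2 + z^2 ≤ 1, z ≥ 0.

In spherical coordinates, x = ρ sin(φ) cos(θ), y = ρ sin(φ) sin(θ), z = ρ cos(φ), and dV = ρ^2 sin(φ) dρ dφ dθ.

The integrand becomes 23ρ^2, so

    ∭_E (23x^2 + 23y^2 + 23z^2) dV = ∫_{0}^{2π} ∫_{0}^{π/2} ∫_{0}^{1} (23ρ^2) · ρ^2 sin(φ) dρ dφ dθ.

Inner (ρ): 23sin(φ)/5.
Middle (φ): 23/5.
Outer (θ): 46π/5.

Therefore the triple integral equals 46π/5.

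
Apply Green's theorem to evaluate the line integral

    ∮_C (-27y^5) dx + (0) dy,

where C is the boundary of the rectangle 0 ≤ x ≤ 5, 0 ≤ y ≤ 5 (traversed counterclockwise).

Green's theorem converts the closed line integral into a double integral over the enclosed region D:

    ∮_C P dx + Q dy = ∬_D (∂Q/∂x - ∂P/∂y) dA.

Here P = -27y^5, Q = 0, so

    ∂Q/∂x = 0,    ∂P/∂y = -135y^4,
    ∂Q/∂x - ∂P/∂y = 135y^4.

D is the region 0 ≤ x ≤ 5, 0 ≤ y ≤ 5. Evaluating the double integral:

    ∬_D (135y^4) dA = ∫_0^{5} ∫_0^{5} (135y^4) dy dx.

Inner (y from 0 to 5): 84375.
Outer (x from 0 to 5): 421875.

Therefore ∮_C P dx + Q dy = 421875.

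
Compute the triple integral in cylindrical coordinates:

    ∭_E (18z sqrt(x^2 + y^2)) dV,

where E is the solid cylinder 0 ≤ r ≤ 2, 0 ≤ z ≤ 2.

In cylindrical coordinates, x = r cos(θ), y = r sin(θ), z = z, and dV = r dr dθ dz.

The integrand becomes 18r z, so

    ∭_E (18z sqrt(x^2 + y^2)) dV = ∫_{0}^{2π} ∫_{0}^{2} ∫_{0}^{2} (18r z) · r dz dr dθ.

Inner (z): 36r^2.
Middle (r from 0 to 2): 96.
Outer (θ): 192π.

Therefore the triple integral equals 192π.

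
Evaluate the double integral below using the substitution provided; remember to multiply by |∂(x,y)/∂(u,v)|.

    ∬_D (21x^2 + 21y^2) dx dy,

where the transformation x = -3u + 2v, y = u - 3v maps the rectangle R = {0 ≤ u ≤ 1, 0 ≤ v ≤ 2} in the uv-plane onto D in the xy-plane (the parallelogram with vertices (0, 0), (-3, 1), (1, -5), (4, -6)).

Compute the Jacobian determinant of (x, y) with respect to (u, v):

    ∂(x,y)/∂(u,v) = | -3  2 | = (-3)(-3) - (2)(1) = 7.
                   | 1  -3 |

Its absolute value is |J| = 7 (the area scaling factor).

Substituting x = -3u + 2v, y = u - 3v into the integrand,

    21x^2 + 21y^2 → 210u^2 - 378u v + 273v^2,

so the integral becomes

    ∬_R (210u^2 - 378u v + 273v^2) · |J| du dv = ∫_0^1 ∫_0^2 (1470u^2 - 2646u v + 1911v^2) dv du.

Inner (v): 2940u^2 - 5292u + 5096.
Outer (u): 3430.

Therefore ∬_D (21x^2 + 21y^2) dx dy = 3430.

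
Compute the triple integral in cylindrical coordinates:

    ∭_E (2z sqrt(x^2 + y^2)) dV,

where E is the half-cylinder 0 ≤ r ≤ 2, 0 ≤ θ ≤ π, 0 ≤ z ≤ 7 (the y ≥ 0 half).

In cylindrical coordinates, x = r cos(θ), y = r sin(θ), z = z, and dV = r dr dθ dz.

The integrand becomes 2r z, so

    ∭_E (2z sqrt(x^2 + y^2)) dV = ∫_{0}^{π} ∫_{0}^{2} ∫_{0}^{7} (2r z) · r dz dr dθ.

Inner (z): 49r^2.
Middle (r from 0 to 2): 392/3.
Outer (θ): 392π/3.

Therefore the triple integral equals 392π/3.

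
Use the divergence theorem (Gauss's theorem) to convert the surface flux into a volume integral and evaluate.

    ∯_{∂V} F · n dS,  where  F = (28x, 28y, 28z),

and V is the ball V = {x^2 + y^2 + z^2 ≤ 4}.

By the divergence theorem,

    ∯_{∂V} F · n dS = ∭_V (∇ · F) dV.

Compute the divergence:
    ∇ · F = ∂F_x/∂x + ∂F_y/∂y + ∂F_z/∂z = 28 + 28 + 28 = 84.

In spherical coordinates, x = ρ sin(φ) cos(θ), y = ρ sin(φ) sin(θ), z = ρ cos(φ), dV = ρ^2 sin(φ) dρ dφ dθ, with 0 ≤ ρ ≤ 2, 0 ≤ φ ≤ π, 0 ≤ θ ≤ 2π.

The integrand, after substitution and multiplying by the volume element, becomes (84) · ρ^2 sin(φ), so

    ∭_V (∇·F) dV = ∫_0^{2π} ∫_0^{π} ∫_0^{2} (84) · ρ^2 sin(φ) dρ dφ dθ.

Inner (ρ from 0 to 2): 224sin(φ).
Middle (φ from 0 to π): 448.
Outer (θ from 0 to 2π): 896π.

Therefore ∯_{∂V} F · n dS = 896π.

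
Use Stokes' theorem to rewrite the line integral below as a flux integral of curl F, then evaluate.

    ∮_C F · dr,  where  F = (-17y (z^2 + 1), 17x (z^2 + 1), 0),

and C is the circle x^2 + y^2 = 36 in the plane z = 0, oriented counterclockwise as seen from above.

Let S be the flat disk x^2 + y^2 ≤ 36 in the plane z = 0, with upward unit normal n̂ = ẑ. By Stokes' theorem,

    ∮_C F · dr = ∬_S (∇ × F) · n̂ dS = ∬_D (curl F)_z dA,

where D is the disk x^2 + y^2 ≤ 36.

Compute the curl of F = (-17y (z^2 + 1), 17x (z^2 + 1), 0):
    (∇ × F)_x = ∂F_z/∂y - ∂F_y/∂z = -34x z,
    (∇ × F)_y = ∂F_x/∂z - ∂F_z/∂x = -34y z,
    (∇ × F)_z = ∂F_y/∂x - ∂F_x/∂y = 34z^2 + 34.

On z = 0, (curl F)_z = 34.

Convert to polar (x = r cos θ, y = r sin θ, dA = r dr dθ); the integrand becomes 34, so

    ∬_D (curl F)_z dA = ∫_0^{2π} ∫_0^{6} (34) · r dr dθ.

Inner (r from 0 to 6): 612.
Outer (θ from 0 to 2π): 1224π.

Therefore ∮_C F · dr = 1224π.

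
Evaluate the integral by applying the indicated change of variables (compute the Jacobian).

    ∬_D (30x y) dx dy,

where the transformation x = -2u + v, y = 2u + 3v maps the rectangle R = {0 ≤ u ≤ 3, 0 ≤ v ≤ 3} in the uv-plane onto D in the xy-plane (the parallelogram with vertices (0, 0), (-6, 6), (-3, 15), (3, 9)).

Compute the Jacobian determinant of (x, y) with respect to (u, v):

    ∂(x,y)/∂(u,v) = | -2  1 | = (-2)(3) - (1)(2) = -8.
                   | 2  3 |

Its absolute value is |J| = 8 (the area scaling factor).

Substituting x = -2u + v, y = 2u + 3v into the integrand,

    30x y → -120u^2 - 120u v + 90v^2,

so the integral becomes

    ∬_R (-120u^2 - 120u v + 90v^2) · |J| du dv = ∫_0^3 ∫_0^3 (-960u^2 - 960u v + 720v^2) dv du.

Inner (v): -2880u^2 - 4320u + 6480.
Outer (u): -25920.

Therefore ∬_D (30x y) dx dy = -25920.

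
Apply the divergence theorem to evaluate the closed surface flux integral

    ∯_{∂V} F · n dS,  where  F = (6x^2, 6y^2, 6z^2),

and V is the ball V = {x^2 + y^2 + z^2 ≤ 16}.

By the divergence theorem,

    ∯_{∂V} F · n dS = ∭_V (∇ · F) dV.

Compute the divergence:
    ∇ · F = ∂F_x/∂x + ∂F_y/∂y + ∂F_z/∂z = 12x + 12y + 12z.

In spherical coordinates, x = ρ sin(φ) cos(θ), y = ρ sin(φ) sin(θ), z = ρ cos(φ), dV = ρ^2 sin(φ) dρ dφ dθ, with 0 ≤ ρ ≤ 4, 0 ≤ φ ≤ π, 0 ≤ θ ≤ 2π.

The integrand, after substitution and multiplying by the volume element, becomes (12ρ (sqrt(2)sin(φ)sin(θ + π/4) + cos(φ))) · ρ^2 sin(φ), so

    ∭_V (∇·F) dV = ∫_0^{2π} ∫_0^{π} ∫_0^{4} (12ρ (sqrt(2)sin(φ)sin(θ + π/4) + cos(φ))) · ρ^2 sin(φ) dρ dφ dθ.

Inner (ρ from 0 to 4): 768(sqrt(2)sin(φ)sin(θ + π/4) + cos(φ))sin(φ).
Middle (φ from 0 to π): 384sqrt(2)π sin(θ + π/4).
Outer (θ from 0 to 2π): 0.

Therefore ∯_{∂V} F · n dS = 0.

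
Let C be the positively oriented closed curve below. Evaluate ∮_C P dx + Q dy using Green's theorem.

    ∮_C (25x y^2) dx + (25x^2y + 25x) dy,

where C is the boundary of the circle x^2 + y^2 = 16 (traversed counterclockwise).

Green's theorem converts the closed line integral into a double integral over the enclosed region D:

    ∮_C P dx + Q dy = ∬_D (∂Q/∂x - ∂P/∂y) dA.

Here P = 25x y^2, Q = 25x^2y + 25x, so

    ∂Q/∂x = 50x y + 25,    ∂P/∂y = 50x y,
    ∂Q/∂x - ∂P/∂y = 25.

D is the region x^2 + y^2 ≤ 16. Evaluating the double integral:

In polar coordinates (x = r cos θ, y = r sin θ, dA = r dr dθ) the integrand becomes 25, so

    ∬_D (25) dA = ∫_0^{2π} ∫_0^{4} (25) · r dr dθ.

Inner (r from 0 to 4): 200.
Outer (θ from 0 to 2π): 400π.

Therefore ∮_C P dx + Q dy = 400π.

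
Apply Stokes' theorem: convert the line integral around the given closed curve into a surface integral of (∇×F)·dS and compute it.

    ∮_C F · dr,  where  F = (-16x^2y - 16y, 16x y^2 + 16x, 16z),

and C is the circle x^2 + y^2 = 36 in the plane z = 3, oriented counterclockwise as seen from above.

Let S be the flat disk x^2 + y^2 ≤ 36 in the plane z = 3, with upward unit normal n̂ = ẑ. By Stokes' theorem,

    ∮_C F · dr = ∬_S (∇ × F) · n̂ dS = ∬_D (curl F)_z dA,

where D is the disk x^2 + y^2 ≤ 36.

Compute the curl of F = (-16x^2y - 16y, 16x y^2 + 16x, 16z):
    (∇ × F)_x = ∂F_z/∂y - ∂F_y/∂z = 0,
    (∇ × F)_y = ∂F_x/∂z - ∂F_z/∂x = 0,
    (∇ × F)_z = ∂F_y/∂x - ∂F_x/∂y = 16x^2 + 16y^2 + 32.

On z = 3, (curl F)_z = 16x^2 + 16y^2 + 32.

Convert to polar (x = r cos θ, y = r sin θ, dA = r dr dθ); the integrand becomes 16r^2 + 32, so

    ∬_D (curl F)_z dA = ∫_0^{2π} ∫_0^{6} (16r^2 + 32) · r dr dθ.

Inner (r from 0 to 6): 5760.
Outer (θ from 0 to 2π): 11520π.

Therefore ∮_C F · dr = 11520π.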